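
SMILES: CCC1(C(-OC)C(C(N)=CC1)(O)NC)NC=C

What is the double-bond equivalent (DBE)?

3

Molecular formula from the SMILES: C12H23N3O2.
DoU = (2C + 2 + N − H − X)/2 = (2·12 + 2 + 3 − 23 − 0)/2 = 6/2 = 3.
(Structurally: 1 ring(s) + 2 π bond(s) = 3.)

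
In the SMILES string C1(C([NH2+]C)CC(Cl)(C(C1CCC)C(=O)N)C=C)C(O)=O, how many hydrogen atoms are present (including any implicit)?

24

Hydrogens are implicit in SMILES; fill each atom to its normal valence:
  5 × C: 1 H each → 5
  4 × C: 2 H each → 8
  3 × C: no H
  2 × C: 3 H each → 6
  2 × O: no H
  1 × Cl: no H
  1 × N: 2 H
  1 × N (charge +1): 2 H
  1 × O: 1 H
  Total hydrogens = 24.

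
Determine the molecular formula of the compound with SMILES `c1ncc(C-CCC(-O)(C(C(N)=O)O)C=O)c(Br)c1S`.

C12H15BrN2O4S

Heavy atoms from the SMILES: 1 Br, 12 C, 2 N, 4 O, 1 S.
Implicit hydrogens by atom environment:
  3 × C: 2 H each → 6
  3 × C (aromatic): no H
  2 × C (aromatic): 1 H each → 2
  2 × C: 1 H each → 2
  2 × C: no H
  2 × O: 1 H each → 2
  2 × O: no H
  1 × Br: no H
  1 × N: 2 H
  1 × N (aromatic): no H
  1 × S: 1 H
  Total hydrogens = 15.
Molecular formula: C12H15BrN2O4S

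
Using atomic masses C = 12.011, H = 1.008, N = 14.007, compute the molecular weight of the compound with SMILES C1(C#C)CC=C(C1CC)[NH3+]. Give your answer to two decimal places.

136.22

Molecular formula: C9H14N+.
M = 9×12.011 + 14×1.008 + 1×14.007 = 136.22 g/mol.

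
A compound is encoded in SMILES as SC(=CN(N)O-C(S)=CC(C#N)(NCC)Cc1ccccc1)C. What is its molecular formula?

C16H22N4OS2

Heavy atoms from the SMILES: 16 C, 4 N, 1 O, 2 S.
Implicit hydrogens by atom environment:
  5 × C (aromatic): 1 H each → 5
  4 × C: no H
  2 × C: 3 H each → 6
  2 × C: 2 H each → 4
  2 × C: 1 H each → 2
  2 × N: no H
  2 × S: 1 H each → 2
  1 × C (aromatic): no H
  1 × N: 2 H
  1 × N: 1 H
  1 × O: no H
  Total hydrogens = 22.
Molecular formula: C16H22N4OS2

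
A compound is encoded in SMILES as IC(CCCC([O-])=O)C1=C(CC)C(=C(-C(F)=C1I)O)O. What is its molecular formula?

Heavy atoms from the SMILES: 13 C, 1 F, 2 I, 4 O.
Implicit hydrogens by atom environment:
  6 × C (aromatic): no H
  4 × C: 2 H each → 8
  2 × I: no H
  2 × O: 1 H each → 2
  1 × C: 3 H
  1 × C: 1 H
  1 × C: no H
  1 × F: no H
  1 × O: no H
  1 × O (charge -1): no H
  Total hydrogens = 14.
Net charge -1.
Molecular formula: C13H14FI2O4-

C13H14FI2O4-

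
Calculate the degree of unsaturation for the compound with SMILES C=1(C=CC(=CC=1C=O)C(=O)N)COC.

Molecular formula from the SMILES: C10H11NO3.
DoU = (2C + 2 + N − H − X)/2 = (2·10 + 2 + 1 − 11 − 0)/2 = 12/2 = 6.
(Structurally: 1 ring(s) + 5 π bond(s) = 6.)

6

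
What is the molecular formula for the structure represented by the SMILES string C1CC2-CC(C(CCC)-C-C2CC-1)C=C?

C15H26

Heavy atoms from the SMILES: 15 C.
Implicit hydrogens by atom environment:
  9 × C: 2 H each → 18
  5 × C: 1 H each → 5
  1 × C: 3 H
  Total hydrogens = 26.
Molecular formula: C15H26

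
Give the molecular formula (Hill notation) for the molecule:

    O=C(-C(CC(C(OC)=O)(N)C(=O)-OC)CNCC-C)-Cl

Heavy atoms from the SMILES: 12 C, 1 Cl, 2 N, 5 O.
Implicit hydrogens by atom environment:
  5 × O: no H
  4 × C: 2 H each → 8
  4 × C: no H
  3 × C: 3 H each → 9
  1 × C: 1 H
  1 × Cl: no H
  1 × N: 2 H
  1 × N: 1 H
  Total hydrogens = 21.
Molecular formula: C12H21ClN2O5

C12H21ClN2O5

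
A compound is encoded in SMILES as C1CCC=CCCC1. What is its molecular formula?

Heavy atoms from the SMILES: 8 C.
Implicit hydrogens by atom environment:
  6 × C: 2 H each → 12
  2 × C: 1 H each → 2
  Total hydrogens = 14.
Molecular formula: C8H14

C8H14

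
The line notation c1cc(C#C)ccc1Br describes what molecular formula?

C8H5Br

Heavy atoms from the SMILES: 1 Br, 8 C.
Implicit hydrogens by atom environment:
  4 × C (aromatic): 1 H each → 4
  2 × C (aromatic): no H
  1 × Br: no H
  1 × C: 1 H
  1 × C: no H
  Total hydrogens = 5.
Molecular formula: C8H5Br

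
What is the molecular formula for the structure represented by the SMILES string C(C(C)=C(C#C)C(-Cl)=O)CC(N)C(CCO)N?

Heavy atoms from the SMILES: 12 C, 1 Cl, 2 N, 2 O.
Implicit hydrogens by atom environment:
  4 × C: 2 H each → 8
  4 × C: no H
  3 × C: 1 H each → 3
  2 × N: 2 H each → 4
  1 × C: 3 H
  1 × Cl: no H
  1 × O: 1 H
  1 × O: no H
  Total hydrogens = 19.
Molecular formula: C12H19ClN2O2

C12H19ClN2O2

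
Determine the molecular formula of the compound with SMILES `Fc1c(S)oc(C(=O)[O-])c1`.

Heavy atoms from the SMILES: 5 C, 1 F, 3 O, 1 S.
Implicit hydrogens by atom environment:
  3 × C (aromatic): no H
  1 × C (aromatic): 1 H
  1 × C: no H
  1 × F: no H
  1 × O (aromatic): no H
  1 × O: no H
  1 × O (charge -1): no H
  1 × S: 1 H
  Total hydrogens = 2.
Net charge -1.
Molecular formula: C5H2FO3S-

C5H2FO3S-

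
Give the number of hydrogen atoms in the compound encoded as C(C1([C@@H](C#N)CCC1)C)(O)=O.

Hydrogens are implicit in SMILES; fill each atom to its normal valence:
  3 × C: 2 H each → 6
  3 × C: no H
  1 × C: 3 H
  1 × C: 1 H
  1 × N: no H
  1 × O: 1 H
  1 × O: no H
  Total hydrogens = 11.

11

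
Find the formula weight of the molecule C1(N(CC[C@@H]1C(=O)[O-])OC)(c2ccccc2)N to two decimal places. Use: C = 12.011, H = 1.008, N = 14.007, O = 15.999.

Molecular formula: C12H15N2O3-.
M = 12×12.011 + 15×1.008 + 2×14.007 + 3×15.999 = 235.26 g/mol.

235.26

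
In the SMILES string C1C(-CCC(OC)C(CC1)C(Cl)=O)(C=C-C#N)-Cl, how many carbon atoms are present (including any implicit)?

The symbol for carbon appears 13 times in the SMILES. (Cl is a single chlorine, not C + l.)

13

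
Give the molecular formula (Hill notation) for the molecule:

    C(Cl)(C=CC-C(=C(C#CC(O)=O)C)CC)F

C12H14ClFO2

Heavy atoms from the SMILES: 12 C, 1 Cl, 1 F, 2 O.
Implicit hydrogens by atom environment:
  5 × C: no H
  3 × C: 1 H each → 3
  2 × C: 3 H each → 6
  2 × C: 2 H each → 4
  1 × Cl: no H
  1 × F: no H
  1 × O: 1 H
  1 × O: no H
  Total hydrogens = 14.
Molecular formula: C12H14ClFO2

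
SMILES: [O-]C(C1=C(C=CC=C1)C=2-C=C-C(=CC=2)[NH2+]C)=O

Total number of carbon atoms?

14

The symbol for carbon appears 14 times in the SMILES.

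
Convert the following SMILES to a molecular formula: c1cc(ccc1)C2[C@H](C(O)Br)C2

Heavy atoms from the SMILES: 1 Br, 10 C, 1 O.
Implicit hydrogens by atom environment:
  5 × C (aromatic): 1 H each → 5
  3 × C: 1 H each → 3
  1 × Br: no H
  1 × C: 2 H
  1 × C (aromatic): no H
  1 × O: 1 H
  Total hydrogens = 11.
Molecular formula: C10H11BrO

C10H11BrO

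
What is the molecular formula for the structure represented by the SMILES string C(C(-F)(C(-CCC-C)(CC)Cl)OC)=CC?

Heavy atoms from the SMILES: 12 C, 1 Cl, 1 F, 1 O.
Implicit hydrogens by atom environment:
  4 × C: 3 H each → 12
  4 × C: 2 H each → 8
  2 × C: 1 H each → 2
  2 × C: no H
  1 × Cl: no H
  1 × F: no H
  1 × O: no H
  Total hydrogens = 22.
Molecular formula: C12H22ClFO

C12H22ClFO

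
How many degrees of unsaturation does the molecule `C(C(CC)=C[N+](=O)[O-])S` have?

2

Molecular formula from the SMILES: C5H9NO2S.
DoU = (2C + 2 + N − H − X)/2 = (2·5 + 2 + 1 − 9 − 0)/2 = 4/2 = 2.
(Structurally: 0 ring(s) + 2 π bond(s) = 2.)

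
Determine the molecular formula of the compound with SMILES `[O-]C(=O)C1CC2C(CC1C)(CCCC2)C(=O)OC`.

Heavy atoms from the SMILES: 14 C, 4 O.
Implicit hydrogens by atom environment:
  6 × C: 2 H each → 12
  3 × C: 1 H each → 3
  3 × C: no H
  3 × O: no H
  2 × C: 3 H each → 6
  1 × O (charge -1): no H
  Total hydrogens = 21.
Net charge -1.
Molecular formula: C14H21O4-

C14H21O4-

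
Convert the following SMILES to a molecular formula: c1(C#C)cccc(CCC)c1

Heavy atoms from the SMILES: 11 C.
Implicit hydrogens by atom environment:
  4 × C (aromatic): 1 H each → 4
  2 × C: 2 H each → 4
  2 × C (aromatic): no H
  1 × C: 3 H
  1 × C: 1 H
  1 × C: no H
  Total hydrogens = 12.
Molecular formula: C11H12

C11H12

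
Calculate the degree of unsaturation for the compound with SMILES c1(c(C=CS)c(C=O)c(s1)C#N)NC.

Molecular formula from the SMILES: C9H8N2OS2.
DoU = (2C + 2 + N − H − X)/2 = (2·9 + 2 + 2 − 8 − 0)/2 = 14/2 = 7.
(Structurally: 1 ring(s) + 6 π bond(s) = 7.)

7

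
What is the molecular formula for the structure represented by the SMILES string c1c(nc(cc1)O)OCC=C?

C8H9NO2

Heavy atoms from the SMILES: 8 C, 1 N, 2 O.
Implicit hydrogens by atom environment:
  3 × C (aromatic): 1 H each → 3
  2 × C: 2 H each → 4
  2 × C (aromatic): no H
  1 × C: 1 H
  1 × N (aromatic): no H
  1 × O: 1 H
  1 × O: no H
  Total hydrogens = 9.
Molecular formula: C8H9NO2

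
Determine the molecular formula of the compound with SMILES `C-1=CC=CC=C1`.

Heavy atoms from the SMILES: 6 C.
Implicit hydrogens by atom environment:
  6 × C (aromatic): 1 H each → 6
  Total hydrogens = 6.
Molecular formula: C6H6

C6H6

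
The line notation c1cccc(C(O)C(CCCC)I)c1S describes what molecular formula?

C12H17IOS

Heavy atoms from the SMILES: 12 C, 1 I, 1 O, 1 S.
Implicit hydrogens by atom environment:
  4 × C (aromatic): 1 H each → 4
  3 × C: 2 H each → 6
  2 × C: 1 H each → 2
  2 × C (aromatic): no H
  1 × C: 3 H
  1 × I: no H
  1 × O: 1 H
  1 × S: 1 H
  Total hydrogens = 17.
Molecular formula: C12H17IOS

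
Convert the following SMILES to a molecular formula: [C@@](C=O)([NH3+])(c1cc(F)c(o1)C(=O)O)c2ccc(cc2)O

C13H11FNO5+

Heavy atoms from the SMILES: 13 C, 1 F, 1 N, 5 O.
Implicit hydrogens by atom environment:
  5 × C (aromatic): 1 H each → 5
  5 × C (aromatic): no H
  2 × C: no H
  2 × O: 1 H each → 2
  2 × O: no H
  1 × C: 1 H
  1 × F: no H
  1 × N (charge +1): 3 H
  1 × O (aromatic): no H
  Total hydrogens = 11.
Net charge +1.
Molecular formula: C13H11FNO5+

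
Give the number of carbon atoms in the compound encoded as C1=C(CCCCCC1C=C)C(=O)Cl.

The symbol for carbon appears 11 times in the SMILES. (Cl is a single chlorine, not C + l.)

11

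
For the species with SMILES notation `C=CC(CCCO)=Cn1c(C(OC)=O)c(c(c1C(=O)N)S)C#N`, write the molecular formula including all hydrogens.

C15H17N3O4S

Heavy atoms from the SMILES: 15 C, 3 N, 4 O, 1 S.
Implicit hydrogens by atom environment:
  4 × C: 2 H each → 8
  4 × C (aromatic): no H
  4 × C: no H
  3 × O: no H
  2 × C: 1 H each → 2
  1 × C: 3 H
  1 × N: 2 H
  1 × N (aromatic): no H
  1 × N: no H
  1 × O: 1 H
  1 × S: 1 H
  Total hydrogens = 17.
Molecular formula: C15H17N3O4S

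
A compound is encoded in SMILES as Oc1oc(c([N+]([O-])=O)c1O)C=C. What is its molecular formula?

Heavy atoms from the SMILES: 6 C, 1 N, 5 O.
Implicit hydrogens by atom environment:
  4 × C (aromatic): no H
  2 × O: 1 H each → 2
  1 × C: 2 H
  1 × C: 1 H
  1 × N (charge +1): no H
  1 × O (aromatic): no H
  1 × O: no H
  1 × O (charge -1): no H
  Total hydrogens = 5.
Molecular formula: C6H5NO5

C6H5NO5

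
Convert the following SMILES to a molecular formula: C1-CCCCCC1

C7H14

Heavy atoms from the SMILES: 7 C.
Implicit hydrogens by atom environment:
  7 × C: 2 H each → 14
  Total hydrogens = 14.
Molecular formula: C7H14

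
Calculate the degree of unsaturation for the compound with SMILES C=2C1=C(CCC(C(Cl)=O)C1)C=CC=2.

Molecular formula from the SMILES: C11H11ClO.
DoU = (2C + 2 + N − H − X)/2 = (2·11 + 2 + 0 − 11 − 1)/2 = 12/2 = 6.
(Structurally: 2 ring(s) + 4 π bond(s) = 6.)

6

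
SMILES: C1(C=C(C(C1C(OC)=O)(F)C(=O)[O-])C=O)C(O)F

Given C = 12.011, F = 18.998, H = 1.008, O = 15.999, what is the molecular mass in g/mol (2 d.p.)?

263.17

Molecular formula: C10H9F2O6-.
M = 10×12.011 + 2×18.998 + 9×1.008 + 6×15.999 = 263.17 g/mol.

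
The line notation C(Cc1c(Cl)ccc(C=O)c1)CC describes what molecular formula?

Heavy atoms from the SMILES: 11 C, 1 Cl, 1 O.
Implicit hydrogens by atom environment:
  3 × C: 2 H each → 6
  3 × C (aromatic): 1 H each → 3
  3 × C (aromatic): no H
  1 × C: 3 H
  1 × C: 1 H
  1 × Cl: no H
  1 × O: no H
  Total hydrogens = 13.
Molecular formula: C11H13ClO

C11H13ClO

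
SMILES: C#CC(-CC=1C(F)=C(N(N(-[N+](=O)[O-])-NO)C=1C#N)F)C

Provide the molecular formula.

C10H9F2N5O3

Heavy atoms from the SMILES: 10 C, 2 F, 5 N, 3 O.
Implicit hydrogens by atom environment:
  4 × C (aromatic): no H
  2 × C: 1 H each → 2
  2 × C: no H
  2 × F: no H
  2 × N: no H
  1 × C: 3 H
  1 × C: 2 H
  1 × N: 1 H
  1 × N (aromatic): no H
  1 × N (charge +1): no H
  1 × O: 1 H
  1 × O: no H
  1 × O (charge -1): no H
  Total hydrogens = 9.
Molecular formula: C10H9F2N5O3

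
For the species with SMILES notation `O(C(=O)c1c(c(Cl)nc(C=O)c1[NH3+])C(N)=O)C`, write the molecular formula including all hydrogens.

C9H9ClN3O4+

Heavy atoms from the SMILES: 9 C, 1 Cl, 3 N, 4 O.
Implicit hydrogens by atom environment:
  5 × C (aromatic): no H
  4 × O: no H
  2 × C: no H
  1 × C: 3 H
  1 × C: 1 H
  1 × Cl: no H
  1 × N (charge +1): 3 H
  1 × N: 2 H
  1 × N (aromatic): no H
  Total hydrogens = 9.
Net charge +1.
Molecular formula: C9H9ClN3O4+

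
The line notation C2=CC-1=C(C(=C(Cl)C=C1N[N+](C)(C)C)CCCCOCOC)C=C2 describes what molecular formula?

Heavy atoms from the SMILES: 19 C, 1 Cl, 2 N, 2 O.
Implicit hydrogens by atom environment:
  5 × C: 2 H each → 10
  5 × C (aromatic): 1 H each → 5
  5 × C (aromatic): no H
  4 × C: 3 H each → 12
  2 × O: no H
  1 × Cl: no H
  1 × N: 1 H
  1 × N (charge +1): no H
  Total hydrogens = 28.
Net charge +1.
Molecular formula: C19H28ClN2O2+

C19H28ClN2O2+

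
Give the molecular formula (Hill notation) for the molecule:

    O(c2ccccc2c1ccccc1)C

C13H12O

Heavy atoms from the SMILES: 13 C, 1 O.
Implicit hydrogens by atom environment:
  9 × C (aromatic): 1 H each → 9
  3 × C (aromatic): no H
  1 × C: 3 H
  1 × O: no H
  Total hydrogens = 12.
Molecular formula: C13H12O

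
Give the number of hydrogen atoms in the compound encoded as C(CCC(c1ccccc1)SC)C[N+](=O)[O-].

Hydrogens are implicit in SMILES; fill each atom to its normal valence:
  5 × C (aromatic): 1 H each → 5
  4 × C: 2 H each → 8
  1 × C: 3 H
  1 × C: 1 H
  1 × C (aromatic): no H
  1 × N (charge +1): no H
  1 × O: no H
  1 × O (charge -1): no H
  1 × S: no H
  Total hydrogens = 17.

17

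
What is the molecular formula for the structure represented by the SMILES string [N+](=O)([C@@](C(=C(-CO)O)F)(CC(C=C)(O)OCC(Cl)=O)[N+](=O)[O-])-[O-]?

Heavy atoms from the SMILES: 10 C, 1 Cl, 1 F, 2 N, 9 O.
Implicit hydrogens by atom environment:
  5 × C: no H
  4 × C: 2 H each → 8
  4 × O: no H
  3 × O: 1 H each → 3
  2 × N (charge +1): no H
  2 × O (charge -1): no H
  1 × C: 1 H
  1 × Cl: no H
  1 × F: no H
  Total hydrogens = 12.
Molecular formula: C10H12ClFN2O9

C10H12ClFN2O9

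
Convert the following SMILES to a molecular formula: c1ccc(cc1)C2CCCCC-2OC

C13H18O

Heavy atoms from the SMILES: 13 C, 1 O.
Implicit hydrogens by atom environment:
  5 × C (aromatic): 1 H each → 5
  4 × C: 2 H each → 8
  2 × C: 1 H each → 2
  1 × C: 3 H
  1 × C (aromatic): no H
  1 × O: no H
  Total hydrogens = 18.
Molecular formula: C13H18O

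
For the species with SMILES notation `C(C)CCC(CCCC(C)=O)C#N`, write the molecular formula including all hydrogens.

C11H19NO

Heavy atoms from the SMILES: 11 C, 1 N, 1 O.
Implicit hydrogens by atom environment:
  6 × C: 2 H each → 12
  2 × C: 3 H each → 6
  2 × C: no H
  1 × C: 1 H
  1 × N: no H
  1 × O: no H
  Total hydrogens = 19.
Molecular formula: C11H19NO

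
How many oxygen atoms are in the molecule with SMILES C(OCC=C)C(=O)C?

2

The symbol for oxygen appears 2 times in the SMILES.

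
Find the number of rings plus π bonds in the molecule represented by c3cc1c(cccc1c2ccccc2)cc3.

11

Molecular formula from the SMILES: C16H12.
DoU = (2C + 2 + N − H − X)/2 = (2·16 + 2 + 0 − 12 − 0)/2 = 22/2 = 11.
(Structurally: 3 ring(s) + 8 π bond(s) = 11.)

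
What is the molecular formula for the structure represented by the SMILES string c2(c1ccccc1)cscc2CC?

Heavy atoms from the SMILES: 12 C, 1 S.
Implicit hydrogens by atom environment:
  7 × C (aromatic): 1 H each → 7
  3 × C (aromatic): no H
  1 × C: 3 H
  1 × C: 2 H
  1 × S (aromatic): no H
  Total hydrogens = 12.
Molecular formula: C12H12S

C12H12S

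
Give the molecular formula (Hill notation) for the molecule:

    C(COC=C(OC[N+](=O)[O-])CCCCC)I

Heavy atoms from the SMILES: 10 C, 1 I, 1 N, 4 O.
Implicit hydrogens by atom environment:
  7 × C: 2 H each → 14
  3 × O: no H
  1 × C: 3 H
  1 × C: 1 H
  1 × C: no H
  1 × I: no H
  1 × N (charge +1): no H
  1 × O (charge -1): no H
  Total hydrogens = 18.
Molecular formula: C10H18INO4

C10H18INO4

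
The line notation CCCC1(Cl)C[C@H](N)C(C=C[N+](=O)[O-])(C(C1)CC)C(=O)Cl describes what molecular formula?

C14H22Cl2N2O3

Heavy atoms from the SMILES: 14 C, 2 Cl, 2 N, 3 O.
Implicit hydrogens by atom environment:
  5 × C: 2 H each → 10
  4 × C: 1 H each → 4
  3 × C: no H
  2 × C: 3 H each → 6
  2 × Cl: no H
  2 × O: no H
  1 × N: 2 H
  1 × N (charge +1): no H
  1 × O (charge -1): no H
  Total hydrogens = 22.
Molecular formula: C14H22Cl2N2O3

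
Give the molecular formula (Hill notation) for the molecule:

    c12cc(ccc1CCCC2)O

C10H12O

Heavy atoms from the SMILES: 10 C, 1 O.
Implicit hydrogens by atom environment:
  4 × C: 2 H each → 8
  3 × C (aromatic): 1 H each → 3
  3 × C (aromatic): no H
  1 × O: 1 H
  Total hydrogens = 12.
Molecular formula: C10H12O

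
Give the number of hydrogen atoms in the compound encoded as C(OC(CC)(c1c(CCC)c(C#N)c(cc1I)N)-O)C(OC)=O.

21

Hydrogens are implicit in SMILES; fill each atom to its normal valence:
  5 × C (aromatic): no H
  4 × C: 2 H each → 8
  3 × C: 3 H each → 9
  3 × C: no H
  3 × O: no H
  1 × C (aromatic): 1 H
  1 × I: no H
  1 × N: 2 H
  1 × N: no H
  1 × O: 1 H
  Total hydrogens = 21.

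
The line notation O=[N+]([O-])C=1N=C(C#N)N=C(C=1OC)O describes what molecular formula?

Heavy atoms from the SMILES: 6 C, 4 N, 4 O.
Implicit hydrogens by atom environment:
  4 × C (aromatic): no H
  2 × N (aromatic): no H
  2 × O: no H
  1 × C: 3 H
  1 × C: no H
  1 × N (charge +1): no H
  1 × N: no H
  1 × O: 1 H
  1 × O (charge -1): no H
  Total hydrogens = 4.
Molecular formula: C6H4N4O4

C6H4N4O4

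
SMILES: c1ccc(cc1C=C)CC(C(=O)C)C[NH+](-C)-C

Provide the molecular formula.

Heavy atoms from the SMILES: 15 C, 1 N, 1 O.
Implicit hydrogens by atom environment:
  4 × C (aromatic): 1 H each → 4
  3 × C: 3 H each → 9
  3 × C: 2 H each → 6
  2 × C: 1 H each → 2
  2 × C (aromatic): no H
  1 × C: no H
  1 × N (charge +1): 1 H
  1 × O: no H
  Total hydrogens = 22.
Net charge +1.
Molecular formula: C15H22NO+

C15H22NO+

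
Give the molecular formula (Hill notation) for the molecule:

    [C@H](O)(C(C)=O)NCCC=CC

Heavy atoms from the SMILES: 8 C, 1 N, 2 O.
Implicit hydrogens by atom environment:
  3 × C: 1 H each → 3
  2 × C: 3 H each → 6
  2 × C: 2 H each → 4
  1 × C: no H
  1 × N: 1 H
  1 × O: 1 H
  1 × O: no H
  Total hydrogens = 15.
Molecular formula: C8H15NO2

C8H15NO2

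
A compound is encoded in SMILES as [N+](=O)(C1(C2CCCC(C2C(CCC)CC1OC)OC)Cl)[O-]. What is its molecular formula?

C15H26ClNO4

Heavy atoms from the SMILES: 15 C, 1 Cl, 1 N, 4 O.
Implicit hydrogens by atom environment:
  6 × C: 2 H each → 12
  5 × C: 1 H each → 5
  3 × C: 3 H each → 9
  3 × O: no H
  1 × C: no H
  1 × Cl: no H
  1 × N (charge +1): no H
  1 × O (charge -1): no H
  Total hydrogens = 26.
Molecular formula: C15H26ClNO4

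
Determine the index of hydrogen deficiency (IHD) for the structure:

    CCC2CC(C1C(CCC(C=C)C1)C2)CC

3

Molecular formula from the SMILES: C16H28.
DoU = (2C + 2 + N − H − X)/2 = (2·16 + 2 + 0 − 28 − 0)/2 = 6/2 = 3.
(Structurally: 2 ring(s) + 1 π bond(s) = 3.)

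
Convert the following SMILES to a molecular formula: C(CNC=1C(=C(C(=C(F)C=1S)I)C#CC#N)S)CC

C13H12FIN2S2

Heavy atoms from the SMILES: 13 C, 1 F, 1 I, 2 N, 2 S.
Implicit hydrogens by atom environment:
  6 × C (aromatic): no H
  3 × C: 2 H each → 6
  3 × C: no H
  2 × S: 1 H each → 2
  1 × C: 3 H
  1 × F: no H
  1 × I: no H
  1 × N: 1 H
  1 × N: no H
  Total hydrogens = 12.
Molecular formula: C13H12FIN2S2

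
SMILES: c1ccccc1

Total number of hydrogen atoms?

Hydrogens are implicit in SMILES; fill each atom to its normal valence:
  6 × C (aromatic): 1 H each → 6
  Total hydrogens = 6.

6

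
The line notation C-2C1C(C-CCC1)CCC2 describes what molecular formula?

C10H18

Heavy atoms from the SMILES: 10 C.
Implicit hydrogens by atom environment:
  8 × C: 2 H each → 16
  2 × C: 1 H each → 2
  Total hydrogens = 18.
Molecular formula: C10H18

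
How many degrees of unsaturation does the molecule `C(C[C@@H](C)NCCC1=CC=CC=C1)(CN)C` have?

Molecular formula from the SMILES: C14H24N2.
DoU = (2C + 2 + N − H − X)/2 = (2·14 + 2 + 2 − 24 − 0)/2 = 8/2 = 4.
(Structurally: 1 ring(s) + 3 π bond(s) = 4.)

4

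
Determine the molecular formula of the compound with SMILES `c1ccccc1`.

Heavy atoms from the SMILES: 6 C.
Implicit hydrogens by atom environment:
  6 × C (aromatic): 1 H each → 6
  Total hydrogens = 6.
Molecular formula: C6H6

C6H6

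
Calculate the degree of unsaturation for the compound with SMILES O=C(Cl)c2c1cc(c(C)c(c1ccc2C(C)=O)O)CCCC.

9

Molecular formula from the SMILES: C18H19ClO3.
DoU = (2C + 2 + N − H − X)/2 = (2·18 + 2 + 0 − 19 − 1)/2 = 18/2 = 9.
(Structurally: 2 ring(s) + 7 π bond(s) = 9.)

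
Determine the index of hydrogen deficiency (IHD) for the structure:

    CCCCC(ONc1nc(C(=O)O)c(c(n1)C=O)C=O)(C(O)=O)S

8

Molecular formula from the SMILES: C13H15N3O7S.
DoU = (2C + 2 + N − H − X)/2 = (2·13 + 2 + 3 − 15 − 0)/2 = 16/2 = 8.
(Structurally: 1 ring(s) + 7 π bond(s) = 8.)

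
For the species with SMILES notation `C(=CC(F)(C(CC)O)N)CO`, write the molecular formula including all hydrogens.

Heavy atoms from the SMILES: 7 C, 1 F, 1 N, 2 O.
Implicit hydrogens by atom environment:
  3 × C: 1 H each → 3
  2 × C: 2 H each → 4
  2 × O: 1 H each → 2
  1 × C: 3 H
  1 × C: no H
  1 × F: no H
  1 × N: 2 H
  Total hydrogens = 14.
Molecular formula: C7H14FNO2

C7H14FNO2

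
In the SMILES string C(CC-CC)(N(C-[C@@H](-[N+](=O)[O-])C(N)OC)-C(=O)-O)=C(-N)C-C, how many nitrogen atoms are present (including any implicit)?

The symbol for nitrogen appears 4 times in the SMILES.

4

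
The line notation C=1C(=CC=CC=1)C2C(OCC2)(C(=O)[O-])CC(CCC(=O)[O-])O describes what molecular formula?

[C16H18O6]2-

Heavy atoms from the SMILES: 16 C, 6 O.
Implicit hydrogens by atom environment:
  5 × C: 2 H each → 10
  5 × C (aromatic): 1 H each → 5
  3 × C: no H
  3 × O: no H
  2 × C: 1 H each → 2
  2 × O (charge -1): no H
  1 × C (aromatic): no H
  1 × O: 1 H
  Total hydrogens = 18.
Net charge -2.
Molecular formula: [C16H18O6]2-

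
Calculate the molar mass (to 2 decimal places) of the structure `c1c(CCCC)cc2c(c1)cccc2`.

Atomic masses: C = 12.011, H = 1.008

Molecular formula: C14H16.
M = 14×12.011 + 16×1.008 = 184.28 g/mol.

184.28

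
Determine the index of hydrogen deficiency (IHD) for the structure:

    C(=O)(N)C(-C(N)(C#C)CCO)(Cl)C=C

4

Molecular formula from the SMILES: C9H13ClN2O2.
DoU = (2C + 2 + N − H − X)/2 = (2·9 + 2 + 2 − 13 − 1)/2 = 8/2 = 4.
(Structurally: 0 ring(s) + 4 π bond(s) = 4.)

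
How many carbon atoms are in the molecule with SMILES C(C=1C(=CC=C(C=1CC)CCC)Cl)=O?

The symbol for carbon appears 12 times in the SMILES. (Cl is a single chlorine, not C + l.)

12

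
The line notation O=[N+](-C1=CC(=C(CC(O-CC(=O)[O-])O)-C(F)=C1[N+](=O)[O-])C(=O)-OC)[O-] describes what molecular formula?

C12H10FN2O10-

Heavy atoms from the SMILES: 12 C, 1 F, 2 N, 10 O.
Implicit hydrogens by atom environment:
  6 × O: no H
  5 × C (aromatic): no H
  3 × O (charge -1): no H
  2 × C: 2 H each → 4
  2 × C: no H
  2 × N (charge +1): no H
  1 × C: 3 H
  1 × C (aromatic): 1 H
  1 × C: 1 H
  1 × F: no H
  1 × O: 1 H
  Total hydrogens = 10.
Net charge -1.
Molecular formula: C12H10FN2O10-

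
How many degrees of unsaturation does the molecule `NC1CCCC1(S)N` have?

Molecular formula from the SMILES: C5H12N2S.
DoU = (2C + 2 + N − H − X)/2 = (2·5 + 2 + 2 − 12 − 0)/2 = 2/2 = 1.
(Structurally: 1 ring(s) + 0 π bond(s) = 1.)

1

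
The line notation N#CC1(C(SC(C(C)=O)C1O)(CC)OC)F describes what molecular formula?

Heavy atoms from the SMILES: 10 C, 1 F, 1 N, 3 O, 1 S.
Implicit hydrogens by atom environment:
  4 × C: no H
  3 × C: 3 H each → 9
  2 × C: 1 H each → 2
  2 × O: no H
  1 × C: 2 H
  1 × F: no H
  1 × N: no H
  1 × O: 1 H
  1 × S: no H
  Total hydrogens = 14.
Molecular formula: C10H14FNO3S

C10H14FNO3S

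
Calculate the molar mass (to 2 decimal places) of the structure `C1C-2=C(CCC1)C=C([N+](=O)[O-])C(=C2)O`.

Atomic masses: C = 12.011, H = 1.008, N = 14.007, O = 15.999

Molecular formula: C10H11NO3.
M = 10×12.011 + 11×1.008 + 1×14.007 + 3×15.999 = 193.20 g/mol.

193.20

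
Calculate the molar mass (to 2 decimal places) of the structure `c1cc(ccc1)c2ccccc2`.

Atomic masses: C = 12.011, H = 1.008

154.21

Molecular formula: C12H10.
M = 12×12.011 + 10×1.008 = 154.21 g/mol.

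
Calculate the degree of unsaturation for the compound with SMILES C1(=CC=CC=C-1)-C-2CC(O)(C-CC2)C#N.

7

Molecular formula from the SMILES: C13H15NO.
DoU = (2C + 2 + N − H − X)/2 = (2·13 + 2 + 1 − 15 − 0)/2 = 14/2 = 7.
(Structurally: 2 ring(s) + 5 π bond(s) = 7.)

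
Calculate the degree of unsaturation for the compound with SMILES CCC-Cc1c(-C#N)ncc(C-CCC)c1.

6

Molecular formula from the SMILES: C14H20N2.
DoU = (2C + 2 + N − H − X)/2 = (2·14 + 2 + 2 − 20 − 0)/2 = 12/2 = 6.
(Structurally: 1 ring(s) + 5 π bond(s) = 6.)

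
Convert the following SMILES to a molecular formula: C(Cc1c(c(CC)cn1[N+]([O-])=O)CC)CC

C12H20N2O2

Heavy atoms from the SMILES: 12 C, 2 N, 2 O.
Implicit hydrogens by atom environment:
  5 × C: 2 H each → 10
  3 × C: 3 H each → 9
  3 × C (aromatic): no H
  1 × C (aromatic): 1 H
  1 × N (aromatic): no H
  1 × N (charge +1): no H
  1 × O: no H
  1 × O (charge -1): no H
  Total hydrogens = 20.
Molecular formula: C12H20N2O2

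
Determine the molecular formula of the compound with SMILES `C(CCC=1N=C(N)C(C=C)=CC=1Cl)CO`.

C11H15ClN2O

Heavy atoms from the SMILES: 11 C, 1 Cl, 2 N, 1 O.
Implicit hydrogens by atom environment:
  5 × C: 2 H each → 10
  4 × C (aromatic): no H
  1 × C (aromatic): 1 H
  1 × C: 1 H
  1 × Cl: no H
  1 × N: 2 H
  1 × N (aromatic): no H
  1 × O: 1 H
  Total hydrogens = 15.
Molecular formula: C11H15ClN2O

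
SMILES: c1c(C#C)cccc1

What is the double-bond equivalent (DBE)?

Molecular formula from the SMILES: C8H6.
DoU = (2C + 2 + N − H − X)/2 = (2·8 + 2 + 0 − 6 − 0)/2 = 12/2 = 6.
(Structurally: 1 ring(s) + 5 π bond(s) = 6.)

6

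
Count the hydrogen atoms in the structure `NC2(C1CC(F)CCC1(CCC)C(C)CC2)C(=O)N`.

Hydrogens are implicit in SMILES; fill each atom to its normal valence:
  7 × C: 2 H each → 14
  3 × C: 1 H each → 3
  3 × C: no H
  2 × C: 3 H each → 6
  2 × N: 2 H each → 4
  1 × F: no H
  1 × O: no H
  Total hydrogens = 27.

27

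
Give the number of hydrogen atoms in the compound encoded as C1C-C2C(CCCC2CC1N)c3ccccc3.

23

Hydrogens are implicit in SMILES; fill each atom to its normal valence:
  6 × C: 2 H each → 12
  5 × C (aromatic): 1 H each → 5
  4 × C: 1 H each → 4
  1 × C (aromatic): no H
  1 × N: 2 H
  Total hydrogens = 23.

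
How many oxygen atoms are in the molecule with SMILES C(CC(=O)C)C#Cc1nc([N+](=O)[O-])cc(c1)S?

The symbol for oxygen appears 3 times in the SMILES.

3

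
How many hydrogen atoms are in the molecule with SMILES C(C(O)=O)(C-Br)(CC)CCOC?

15

Hydrogens are implicit in SMILES; fill each atom to its normal valence:
  4 × C: 2 H each → 8
  2 × C: 3 H each → 6
  2 × C: no H
  2 × O: no H
  1 × Br: no H
  1 × O: 1 H
  Total hydrogens = 15.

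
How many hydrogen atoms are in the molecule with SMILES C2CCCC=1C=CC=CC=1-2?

12

Hydrogens are implicit in SMILES; fill each atom to its normal valence:
  4 × C: 2 H each → 8
  4 × C (aromatic): 1 H each → 4
  2 × C (aromatic): no H
  Total hydrogens = 12.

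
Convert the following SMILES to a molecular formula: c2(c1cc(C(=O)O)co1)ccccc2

Heavy atoms from the SMILES: 11 C, 3 O.
Implicit hydrogens by atom environment:
  7 × C (aromatic): 1 H each → 7
  3 × C (aromatic): no H
  1 × C: no H
  1 × O: 1 H
  1 × O (aromatic): no H
  1 × O: no H
  Total hydrogens = 8.
Molecular formula: C11H8O3

C11H8O3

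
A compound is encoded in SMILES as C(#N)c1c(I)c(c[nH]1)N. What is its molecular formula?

Heavy atoms from the SMILES: 5 C, 1 I, 3 N.
Implicit hydrogens by atom environment:
  3 × C (aromatic): no H
  1 × C (aromatic): 1 H
  1 × C: no H
  1 × I: no H
  1 × N: 2 H
  1 × N (aromatic): 1 H
  1 × N: no H
  Total hydrogens = 4.
Molecular formula: C5H4IN3

C5H4IN3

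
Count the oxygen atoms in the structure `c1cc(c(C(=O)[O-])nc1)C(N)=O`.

3

The symbol for oxygen appears 3 times in the SMILES.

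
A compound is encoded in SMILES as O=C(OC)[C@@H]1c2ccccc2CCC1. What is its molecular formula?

C12H14O2

Heavy atoms from the SMILES: 12 C, 2 O.
Implicit hydrogens by atom environment:
  4 × C (aromatic): 1 H each → 4
  3 × C: 2 H each → 6
  2 × C (aromatic): no H
  2 × O: no H
  1 × C: 3 H
  1 × C: 1 H
  1 × C: no H
  Total hydrogens = 14.
Molecular formula: C12H14O2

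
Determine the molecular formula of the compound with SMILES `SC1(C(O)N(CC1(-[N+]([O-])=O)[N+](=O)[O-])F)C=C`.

C6H8FN3O5S

Heavy atoms from the SMILES: 6 C, 1 F, 3 N, 5 O, 1 S.
Implicit hydrogens by atom environment:
  2 × C: 2 H each → 4
  2 × C: 1 H each → 2
  2 × C: no H
  2 × N (charge +1): no H
  2 × O: no H
  2 × O (charge -1): no H
  1 × F: no H
  1 × N: no H
  1 × O: 1 H
  1 × S: 1 H
  Total hydrogens = 8.
Molecular formula: C6H8FN3O5S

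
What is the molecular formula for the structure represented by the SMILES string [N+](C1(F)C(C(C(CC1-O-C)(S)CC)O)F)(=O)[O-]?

Heavy atoms from the SMILES: 9 C, 2 F, 1 N, 4 O, 1 S.
Implicit hydrogens by atom environment:
  3 × C: 1 H each → 3
  2 × C: 3 H each → 6
  2 × C: 2 H each → 4
  2 × C: no H
  2 × F: no H
  2 × O: no H
  1 × N (charge +1): no H
  1 × O: 1 H
  1 × O (charge -1): no H
  1 × S: 1 H
  Total hydrogens = 15.
Molecular formula: C9H15F2NO4S

C9H15F2NO4S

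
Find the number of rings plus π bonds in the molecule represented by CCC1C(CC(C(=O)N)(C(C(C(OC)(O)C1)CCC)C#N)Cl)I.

Molecular formula from the SMILES: C16H26ClIN2O3.
DoU = (2C + 2 + N − H − X)/2 = (2·16 + 2 + 2 − 26 − 2)/2 = 8/2 = 4.
(Structurally: 1 ring(s) + 3 π bond(s) = 4.)

4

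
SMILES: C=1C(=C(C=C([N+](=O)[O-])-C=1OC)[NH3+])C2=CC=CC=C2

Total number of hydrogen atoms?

Hydrogens are implicit in SMILES; fill each atom to its normal valence:
  7 × C (aromatic): 1 H each → 7
  5 × C (aromatic): no H
  2 × O: no H
  1 × C: 3 H
  1 × N (charge +1): 3 H
  1 × N (charge +1): no H
  1 × O (charge -1): no H
  Total hydrogens = 13.

13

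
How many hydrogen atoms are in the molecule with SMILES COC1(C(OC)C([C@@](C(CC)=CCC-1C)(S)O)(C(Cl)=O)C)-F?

24

Hydrogens are implicit in SMILES; fill each atom to its normal valence:
  5 × C: 3 H each → 15
  5 × C: no H
  3 × C: 1 H each → 3
  3 × O: no H
  2 × C: 2 H each → 4
  1 × Cl: no H
  1 × F: no H
  1 × O: 1 H
  1 × S: 1 H
  Total hydrogens = 24.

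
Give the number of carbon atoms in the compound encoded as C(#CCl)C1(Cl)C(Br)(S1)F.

4

The symbol for carbon appears 4 times in the SMILES. (Cl is a single chlorine, not C + l.)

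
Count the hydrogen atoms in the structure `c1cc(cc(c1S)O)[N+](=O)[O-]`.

5

Hydrogens are implicit in SMILES; fill each atom to its normal valence:
  3 × C (aromatic): 1 H each → 3
  3 × C (aromatic): no H
  1 × N (charge +1): no H
  1 × O: 1 H
  1 × O: no H
  1 × O (charge -1): no H
  1 × S: 1 H
  Total hydrogens = 5.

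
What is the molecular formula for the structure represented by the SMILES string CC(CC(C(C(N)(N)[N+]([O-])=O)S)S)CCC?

Heavy atoms from the SMILES: 9 C, 3 N, 2 O, 2 S.
Implicit hydrogens by atom environment:
  3 × C: 2 H each → 6
  3 × C: 1 H each → 3
  2 × C: 3 H each → 6
  2 × N: 2 H each → 4
  2 × S: 1 H each → 2
  1 × C: no H
  1 × N (charge +1): no H
  1 × O: no H
  1 × O (charge -1): no H
  Total hydrogens = 21.
Molecular formula: C9H21N3O2S2

C9H21N3O2S2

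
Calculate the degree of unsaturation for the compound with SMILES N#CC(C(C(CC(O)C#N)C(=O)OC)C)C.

Molecular formula from the SMILES: C11H16N2O3.
DoU = (2C + 2 + N − H − X)/2 = (2·11 + 2 + 2 − 16 − 0)/2 = 10/2 = 5.
(Structurally: 0 ring(s) + 5 π bond(s) = 5.)

5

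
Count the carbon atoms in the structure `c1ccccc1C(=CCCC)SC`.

12

The symbol for carbon appears 12 times in the SMILES. Lowercase c denotes aromatic carbon and counts toward C.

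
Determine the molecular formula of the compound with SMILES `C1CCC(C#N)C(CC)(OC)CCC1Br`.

C12H20BrNO

Heavy atoms from the SMILES: 1 Br, 12 C, 1 N, 1 O.
Implicit hydrogens by atom environment:
  6 × C: 2 H each → 12
  2 × C: 3 H each → 6
  2 × C: 1 H each → 2
  2 × C: no H
  1 × Br: no H
  1 × N: no H
  1 × O: no H
  Total hydrogens = 20.
Molecular formula: C12H20BrNO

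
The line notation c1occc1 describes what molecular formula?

C4H4O

Heavy atoms from the SMILES: 4 C, 1 O.
Implicit hydrogens by atom environment:
  4 × C (aromatic): 1 H each → 4
  1 × O (aromatic): no H
  Total hydrogens = 4.
Molecular formula: C4H4O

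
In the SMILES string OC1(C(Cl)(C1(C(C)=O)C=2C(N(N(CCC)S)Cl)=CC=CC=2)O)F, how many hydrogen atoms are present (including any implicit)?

17

Hydrogens are implicit in SMILES; fill each atom to its normal valence:
  4 × C (aromatic): 1 H each → 4
  4 × C: no H
  2 × C: 3 H each → 6
  2 × C: 2 H each → 4
  2 × C (aromatic): no H
  2 × Cl: no H
  2 × N: no H
  2 × O: 1 H each → 2
  1 × F: no H
  1 × O: no H
  1 × S: 1 H
  Total hydrogens = 17.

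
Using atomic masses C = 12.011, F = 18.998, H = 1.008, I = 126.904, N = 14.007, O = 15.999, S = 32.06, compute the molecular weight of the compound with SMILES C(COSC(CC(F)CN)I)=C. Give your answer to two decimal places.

Molecular formula: C7H13FINOS.
M = 7×12.011 + 1×18.998 + 13×1.008 + 1×126.904 + 1×14.007 + 1×15.999 + 1×32.06 = 305.15 g/mol.

305.15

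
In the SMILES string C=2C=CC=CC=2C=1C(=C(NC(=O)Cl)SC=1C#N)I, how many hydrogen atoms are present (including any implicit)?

6

Hydrogens are implicit in SMILES; fill each atom to its normal valence:
  5 × C (aromatic): 1 H each → 5
  5 × C (aromatic): no H
  2 × C: no H
  1 × Cl: no H
  1 × I: no H
  1 × N: 1 H
  1 × N: no H
  1 × O: no H
  1 × S (aromatic): no H
  Total hydrogens = 6.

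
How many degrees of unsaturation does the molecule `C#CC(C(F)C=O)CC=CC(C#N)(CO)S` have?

Molecular formula from the SMILES: C11H12FNO2S.
DoU = (2C + 2 + N − H − X)/2 = (2·11 + 2 + 1 − 12 − 1)/2 = 12/2 = 6.
(Structurally: 0 ring(s) + 6 π bond(s) = 6.)

6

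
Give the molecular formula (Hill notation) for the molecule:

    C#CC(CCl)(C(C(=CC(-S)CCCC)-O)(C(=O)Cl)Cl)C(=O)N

C14H18Cl3NO3S

Heavy atoms from the SMILES: 14 C, 3 Cl, 1 N, 3 O, 1 S.
Implicit hydrogens by atom environment:
  6 × C: no H
  4 × C: 2 H each → 8
  3 × C: 1 H each → 3
  3 × Cl: no H
  2 × O: no H
  1 × C: 3 H
  1 × N: 2 H
  1 × O: 1 H
  1 × S: 1 H
  Total hydrogens = 18.
Molecular formula: C14H18Cl3NO3S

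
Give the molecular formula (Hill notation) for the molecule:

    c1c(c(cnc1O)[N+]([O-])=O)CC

C7H8N2O3

Heavy atoms from the SMILES: 7 C, 2 N, 3 O.
Implicit hydrogens by atom environment:
  3 × C (aromatic): no H
  2 × C (aromatic): 1 H each → 2
  1 × C: 3 H
  1 × C: 2 H
  1 × N (aromatic): no H
  1 × N (charge +1): no H
  1 × O: 1 H
  1 × O: no H
  1 × O (charge -1): no H
  Total hydrogens = 8.
Molecular formula: C7H8N2O3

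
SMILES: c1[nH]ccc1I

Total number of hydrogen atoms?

4

Hydrogens are implicit in SMILES; fill each atom to its normal valence:
  3 × C (aromatic): 1 H each → 3
  1 × C (aromatic): no H
  1 × I: no H
  1 × N (aromatic): 1 H
  Total hydrogens = 4.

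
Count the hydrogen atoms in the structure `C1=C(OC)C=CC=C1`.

Hydrogens are implicit in SMILES; fill each atom to its normal valence:
  5 × C (aromatic): 1 H each → 5
  1 × C: 3 H
  1 × C (aromatic): no H
  1 × O: no H
  Total hydrogens = 8.

8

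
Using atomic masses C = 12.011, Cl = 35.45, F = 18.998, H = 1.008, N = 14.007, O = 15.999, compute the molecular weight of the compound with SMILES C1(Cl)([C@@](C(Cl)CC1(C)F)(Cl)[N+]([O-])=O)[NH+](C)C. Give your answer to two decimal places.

294.55

Molecular formula: C8H13Cl3FN2O2+.
M = 8×12.011 + 3×35.45 + 1×18.998 + 13×1.008 + 2×14.007 + 2×15.999 = 294.55 g/mol.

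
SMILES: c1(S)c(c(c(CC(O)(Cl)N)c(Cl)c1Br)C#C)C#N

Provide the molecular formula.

Heavy atoms from the SMILES: 1 Br, 11 C, 2 Cl, 2 N, 1 O, 1 S.
Implicit hydrogens by atom environment:
  6 × C (aromatic): no H
  3 × C: no H
  2 × Cl: no H
  1 × Br: no H
  1 × C: 2 H
  1 × C: 1 H
  1 × N: 2 H
  1 × N: no H
  1 × O: 1 H
  1 × S: 1 H
  Total hydrogens = 7.
Molecular formula: C11H7BrCl2N2OS

C11H7BrCl2N2OS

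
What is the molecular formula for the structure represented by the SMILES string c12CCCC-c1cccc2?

C10H12

Heavy atoms from the SMILES: 10 C.
Implicit hydrogens by atom environment:
  4 × C: 2 H each → 8
  4 × C (aromatic): 1 H each → 4
  2 × C (aromatic): no H
  Total hydrogens = 12.
Molecular formula: C10H12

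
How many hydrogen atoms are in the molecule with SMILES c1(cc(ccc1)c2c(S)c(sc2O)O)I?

Hydrogens are implicit in SMILES; fill each atom to its normal valence:
  6 × C (aromatic): no H
  4 × C (aromatic): 1 H each → 4
  2 × O: 1 H each → 2
  1 × I: no H
  1 × S: 1 H
  1 × S (aromatic): no H
  Total hydrogens = 7.

7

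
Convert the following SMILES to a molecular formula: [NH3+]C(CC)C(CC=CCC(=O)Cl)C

C10H19ClNO+

Heavy atoms from the SMILES: 10 C, 1 Cl, 1 N, 1 O.
Implicit hydrogens by atom environment:
  4 × C: 1 H each → 4
  3 × C: 2 H each → 6
  2 × C: 3 H each → 6
  1 × C: no H
  1 × Cl: no H
  1 × N (charge +1): 3 H
  1 × O: no H
  Total hydrogens = 19.
Net charge +1.
Molecular formula: C10H19ClNO+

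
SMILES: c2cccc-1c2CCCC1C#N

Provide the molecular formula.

Heavy atoms from the SMILES: 11 C, 1 N.
Implicit hydrogens by atom environment:
  4 × C (aromatic): 1 H each → 4
  3 × C: 2 H each → 6
  2 × C (aromatic): no H
  1 × C: 1 H
  1 × C: no H
  1 × N: no H
  Total hydrogens = 11.
Molecular formula: C11H11N

C11H11N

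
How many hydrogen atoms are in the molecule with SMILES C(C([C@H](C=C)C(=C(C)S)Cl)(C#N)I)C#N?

Hydrogens are implicit in SMILES; fill each atom to its normal valence:
  5 × C: no H
  2 × C: 2 H each → 4
  2 × C: 1 H each → 2
  2 × N: no H
  1 × C: 3 H
  1 × Cl: no H
  1 × I: no H
  1 × S: 1 H
  Total hydrogens = 10.

10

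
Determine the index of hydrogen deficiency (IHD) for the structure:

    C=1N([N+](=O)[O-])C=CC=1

Molecular formula from the SMILES: C4H4N2O2.
DoU = (2C + 2 + N − H − X)/2 = (2·4 + 2 + 2 − 4 − 0)/2 = 8/2 = 4.
(Structurally: 1 ring(s) + 3 π bond(s) = 4.)

4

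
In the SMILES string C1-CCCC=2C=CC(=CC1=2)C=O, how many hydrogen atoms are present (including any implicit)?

12

Hydrogens are implicit in SMILES; fill each atom to its normal valence:
  4 × C: 2 H each → 8
  3 × C (aromatic): 1 H each → 3
  3 × C (aromatic): no H
  1 × C: 1 H
  1 × O: no H
  Total hydrogens = 12.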